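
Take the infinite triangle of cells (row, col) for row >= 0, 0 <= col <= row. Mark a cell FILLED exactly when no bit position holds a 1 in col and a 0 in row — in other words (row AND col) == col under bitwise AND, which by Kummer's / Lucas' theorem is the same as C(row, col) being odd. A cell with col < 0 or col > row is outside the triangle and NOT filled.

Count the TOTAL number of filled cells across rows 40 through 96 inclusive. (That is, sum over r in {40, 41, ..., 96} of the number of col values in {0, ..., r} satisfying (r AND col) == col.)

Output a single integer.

r40=101000 pc2: +4 =4
r41=101001 pc3: +8 =12
r42=101010 pc3: +8 =20
r43=101011 pc4: +16 =36
r44=101100 pc3: +8 =44
r45=101101 pc4: +16 =60
r46=101110 pc4: +16 =76
r47=101111 pc5: +32 =108
r48=110000 pc2: +4 =112
r49=110001 pc3: +8 =120
r50=110010 pc3: +8 =128
r51=110011 pc4: +16 =144
r52=110100 pc3: +8 =152
r53=110101 pc4: +16 =168
r54=110110 pc4: +16 =184
r55=110111 pc5: +32 =216
r56=111000 pc3: +8 =224
r57=111001 pc4: +16 =240
r58=111010 pc4: +16 =256
r59=111011 pc5: +32 =288
r60=111100 pc4: +16 =304
r61=111101 pc5: +32 =336
r62=111110 pc5: +32 =368
r63=111111 pc6: +64 =432
r64=1000000 pc1: +2 =434
r65=1000001 pc2: +4 =438
r66=1000010 pc2: +4 =442
r67=1000011 pc3: +8 =450
r68=1000100 pc2: +4 =454
r69=1000101 pc3: +8 =462
r70=1000110 pc3: +8 =470
r71=1000111 pc4: +16 =486
r72=1001000 pc2: +4 =490
r73=1001001 pc3: +8 =498
r74=1001010 pc3: +8 =506
r75=1001011 pc4: +16 =522
r76=1001100 pc3: +8 =530
r77=1001101 pc4: +16 =546
r78=1001110 pc4: +16 =562
r79=1001111 pc5: +32 =594
r80=1010000 pc2: +4 =598
r81=1010001 pc3: +8 =606
r82=1010010 pc3: +8 =614
r83=1010011 pc4: +16 =630
r84=1010100 pc3: +8 =638
r85=1010101 pc4: +16 =654
r86=1010110 pc4: +16 =670
r87=1010111 pc5: +32 =702
r88=1011000 pc3: +8 =710
r89=1011001 pc4: +16 =726
r90=1011010 pc4: +16 =742
r91=1011011 pc5: +32 =774
r92=1011100 pc4: +16 =790
r93=1011101 pc5: +32 =822
r94=1011110 pc5: +32 =854
r95=1011111 pc6: +64 =918
r96=1100000 pc2: +4 =922

Answer: 922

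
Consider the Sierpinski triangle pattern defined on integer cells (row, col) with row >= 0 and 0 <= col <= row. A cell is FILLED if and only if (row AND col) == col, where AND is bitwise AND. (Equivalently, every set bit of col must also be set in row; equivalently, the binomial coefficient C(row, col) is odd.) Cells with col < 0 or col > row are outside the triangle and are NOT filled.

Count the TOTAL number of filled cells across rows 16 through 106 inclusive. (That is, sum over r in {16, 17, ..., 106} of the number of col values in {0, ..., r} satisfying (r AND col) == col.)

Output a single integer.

Answer: 1282

Derivation:
r16=10000 pc1: +2 =2
r17=10001 pc2: +4 =6
r18=10010 pc2: +4 =10
r19=10011 pc3: +8 =18
r20=10100 pc2: +4 =22
r21=10101 pc3: +8 =30
r22=10110 pc3: +8 =38
r23=10111 pc4: +16 =54
r24=11000 pc2: +4 =58
r25=11001 pc3: +8 =66
r26=11010 pc3: +8 =74
r27=11011 pc4: +16 =90
r28=11100 pc3: +8 =98
r29=11101 pc4: +16 =114
r30=11110 pc4: +16 =130
r31=11111 pc5: +32 =162
r32=100000 pc1: +2 =164
r33=100001 pc2: +4 =168
r34=100010 pc2: +4 =172
r35=100011 pc3: +8 =180
r36=100100 pc2: +4 =184
r37=100101 pc3: +8 =192
r38=100110 pc3: +8 =200
r39=100111 pc4: +16 =216
r40=101000 pc2: +4 =220
r41=101001 pc3: +8 =228
r42=101010 pc3: +8 =236
r43=101011 pc4: +16 =252
r44=101100 pc3: +8 =260
r45=101101 pc4: +16 =276
r46=101110 pc4: +16 =292
r47=101111 pc5: +32 =324
r48=110000 pc2: +4 =328
r49=110001 pc3: +8 =336
r50=110010 pc3: +8 =344
r51=110011 pc4: +16 =360
r52=110100 pc3: +8 =368
r53=110101 pc4: +16 =384
r54=110110 pc4: +16 =400
r55=110111 pc5: +32 =432
r56=111000 pc3: +8 =440
r57=111001 pc4: +16 =456
r58=111010 pc4: +16 =472
r59=111011 pc5: +32 =504
r60=111100 pc4: +16 =520
r61=111101 pc5: +32 =552
r62=111110 pc5: +32 =584
r63=111111 pc6: +64 =648
r64=1000000 pc1: +2 =650
r65=1000001 pc2: +4 =654
r66=1000010 pc2: +4 =658
r67=1000011 pc3: +8 =666
r68=1000100 pc2: +4 =670
r69=1000101 pc3: +8 =678
r70=1000110 pc3: +8 =686
r71=1000111 pc4: +16 =702
r72=1001000 pc2: +4 =706
r73=1001001 pc3: +8 =714
r74=1001010 pc3: +8 =722
r75=1001011 pc4: +16 =738
r76=1001100 pc3: +8 =746
r77=1001101 pc4: +16 =762
r78=1001110 pc4: +16 =778
r79=1001111 pc5: +32 =810
r80=1010000 pc2: +4 =814
r81=1010001 pc3: +8 =822
r82=1010010 pc3: +8 =830
r83=1010011 pc4: +16 =846
r84=1010100 pc3: +8 =854
r85=1010101 pc4: +16 =870
r86=1010110 pc4: +16 =886
r87=1010111 pc5: +32 =918
r88=1011000 pc3: +8 =926
r89=1011001 pc4: +16 =942
r90=1011010 pc4: +16 =958
r91=1011011 pc5: +32 =990
r92=1011100 pc4: +16 =1006
r93=1011101 pc5: +32 =1038
r94=1011110 pc5: +32 =1070
r95=1011111 pc6: +64 =1134
r96=1100000 pc2: +4 =1138
r97=1100001 pc3: +8 =1146
r98=1100010 pc3: +8 =1154
r99=1100011 pc4: +16 =1170
r100=1100100 pc3: +8 =1178
r101=1100101 pc4: +16 =1194
r102=1100110 pc4: +16 =1210
r103=1100111 pc5: +32 =1242
r104=1101000 pc3: +8 =1250
r105=1101001 pc4: +16 =1266
r106=1101010 pc4: +16 =1282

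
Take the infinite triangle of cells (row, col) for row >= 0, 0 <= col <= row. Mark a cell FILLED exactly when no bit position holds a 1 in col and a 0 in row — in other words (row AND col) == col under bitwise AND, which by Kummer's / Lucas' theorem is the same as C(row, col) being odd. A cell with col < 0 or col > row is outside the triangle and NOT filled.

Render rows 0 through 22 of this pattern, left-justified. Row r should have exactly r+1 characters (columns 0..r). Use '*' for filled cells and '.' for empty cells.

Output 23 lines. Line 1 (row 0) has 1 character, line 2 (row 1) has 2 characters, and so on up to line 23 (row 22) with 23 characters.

Answer: *
**
*.*
****
*...*
**..**
*.*.*.*
********
*.......*
**......**
*.*.....*.*
****....****
*...*...*...*
**..**..**..**
*.*.*.*.*.*.*.*
****************
*...............*
**..............**
*.*.............*.*
****............****
*...*...........*...*
**..**..........**..**
*.*.*.*.........*.*.*.*

Derivation:
r0=0: *
r1=1: **
r2=10: *.*
r3=11: ****
r4=100: *...*
r5=101: **..**
r6=110: *.*.*.*
r7=111: ********
r8=1000: *.......*
r9=1001: **......**
r10=1010: *.*.....*.*
r11=1011: ****....****
r12=1100: *...*...*...*
r13=1101: **..**..**..**
r14=1110: *.*.*.*.*.*.*.*
r15=1111: ****************
r16=10000: *...............*
r17=10001: **..............**
r18=10010: *.*.............*.*
r19=10011: ****............****
r20=10100: *...*...........*...*
r21=10101: **..**..........**..**
r22=10110: *.*.*.*.........*.*.*.*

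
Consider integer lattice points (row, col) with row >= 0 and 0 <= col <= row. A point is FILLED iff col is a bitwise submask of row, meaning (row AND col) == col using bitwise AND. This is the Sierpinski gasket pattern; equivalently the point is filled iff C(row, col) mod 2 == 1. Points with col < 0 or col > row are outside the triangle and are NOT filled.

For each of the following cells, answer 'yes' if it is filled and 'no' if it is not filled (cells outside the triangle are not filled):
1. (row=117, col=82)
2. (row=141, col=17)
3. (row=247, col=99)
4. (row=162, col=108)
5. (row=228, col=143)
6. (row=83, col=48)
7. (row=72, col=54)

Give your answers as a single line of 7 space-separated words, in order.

Answer: no no yes no no no no

Derivation:
(117,82): row=0b1110101, col=0b1010010, row AND col = 0b1010000 = 80; 80 != 82 -> empty
(141,17): row=0b10001101, col=0b10001, row AND col = 0b1 = 1; 1 != 17 -> empty
(247,99): row=0b11110111, col=0b1100011, row AND col = 0b1100011 = 99; 99 == 99 -> filled
(162,108): row=0b10100010, col=0b1101100, row AND col = 0b100000 = 32; 32 != 108 -> empty
(228,143): row=0b11100100, col=0b10001111, row AND col = 0b10000100 = 132; 132 != 143 -> empty
(83,48): row=0b1010011, col=0b110000, row AND col = 0b10000 = 16; 16 != 48 -> empty
(72,54): row=0b1001000, col=0b110110, row AND col = 0b0 = 0; 0 != 54 -> empty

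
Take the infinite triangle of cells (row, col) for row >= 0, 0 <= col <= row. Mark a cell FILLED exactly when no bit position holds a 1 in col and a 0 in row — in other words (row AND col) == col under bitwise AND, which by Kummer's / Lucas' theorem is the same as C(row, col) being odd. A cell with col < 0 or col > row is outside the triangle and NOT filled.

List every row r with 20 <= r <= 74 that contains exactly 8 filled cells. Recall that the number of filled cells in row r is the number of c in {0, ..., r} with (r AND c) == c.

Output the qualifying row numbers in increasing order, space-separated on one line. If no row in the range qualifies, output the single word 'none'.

Row r has 2^popcount(r) filled cells, so we need popcount(r) = log2(8) = 3.
Scan r = 20..74 and keep those with exactly 3 one-bits:
r=20=10100 popcount=2 -> skip
r=21=10101 popcount=3 -> KEEP
r=22=10110 popcount=3 -> KEEP
r=23=10111 popcount=4 -> skip
r=24=11000 popcount=2 -> skip
r=25=11001 popcount=3 -> KEEP
r=26=11010 popcount=3 -> KEEP
r=27=11011 popcount=4 -> skip
r=28=11100 popcount=3 -> KEEP
r=29=11101 popcount=4 -> skip
r=30=11110 popcount=4 -> skip
r=31=11111 popcount=5 -> skip
r=32=100000 popcount=1 -> skip
r=33=100001 popcount=2 -> skip
r=34=100010 popcount=2 -> skip
r=35=100011 popcount=3 -> KEEP
r=36=100100 popcount=2 -> skip
r=37=100101 popcount=3 -> KEEP
r=38=100110 popcount=3 -> KEEP
r=39=100111 popcount=4 -> skip
r=40=101000 popcount=2 -> skip
r=41=101001 popcount=3 -> KEEP
r=42=101010 popcount=3 -> KEEP
r=43=101011 popcount=4 -> skip
r=44=101100 popcount=3 -> KEEP
r=45=101101 popcount=4 -> skip
r=46=101110 popcount=4 -> skip
r=47=101111 popcount=5 -> skip
r=48=110000 popcount=2 -> skip
r=49=110001 popcount=3 -> KEEP
r=50=110010 popcount=3 -> KEEP
r=51=110011 popcount=4 -> skip
r=52=110100 popcount=3 -> KEEP
r=53=110101 popcount=4 -> skip
r=54=110110 popcount=4 -> skip
r=55=110111 popcount=5 -> skip
r=56=111000 popcount=3 -> KEEP
r=57=111001 popcount=4 -> skip
r=58=111010 popcount=4 -> skip
r=59=111011 popcount=5 -> skip
r=60=111100 popcount=4 -> skip
r=61=111101 popcount=5 -> skip
r=62=111110 popcount=5 -> skip
r=63=111111 popcount=6 -> skip
r=64=1000000 popcount=1 -> skip
r=65=1000001 popcount=2 -> skip
r=66=1000010 popcount=2 -> skip
r=67=1000011 popcount=3 -> KEEP
r=68=1000100 popcount=2 -> skip
r=69=1000101 popcount=3 -> KEEP
r=70=1000110 popcount=3 -> KEEP
r=71=1000111 popcount=4 -> skip
r=72=1001000 popcount=2 -> skip
r=73=1001001 popcount=3 -> KEEP
r=74=1001010 popcount=3 -> KEEP
Kept rows: 21 22 25 26 28 35 37 38 41 42 44 49 50 52 56 67 69 70 73 74

Answer: 21 22 25 26 28 35 37 38 41 42 44 49 50 52 56 67 69 70 73 74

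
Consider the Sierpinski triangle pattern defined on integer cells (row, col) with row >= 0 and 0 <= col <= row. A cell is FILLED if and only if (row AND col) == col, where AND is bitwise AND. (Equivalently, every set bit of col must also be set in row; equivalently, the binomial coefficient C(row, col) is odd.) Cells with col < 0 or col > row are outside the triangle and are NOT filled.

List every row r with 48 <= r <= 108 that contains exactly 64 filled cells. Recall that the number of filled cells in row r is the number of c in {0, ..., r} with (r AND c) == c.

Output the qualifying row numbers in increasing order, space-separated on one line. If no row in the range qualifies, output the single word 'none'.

Row r has 2^popcount(r) filled cells, so we need popcount(r) = log2(64) = 6.
Scan r = 48..108 and keep those with exactly 6 one-bits:
r=48=110000 popcount=2 -> skip
r=49=110001 popcount=3 -> skip
r=50=110010 popcount=3 -> skip
r=51=110011 popcount=4 -> skip
r=52=110100 popcount=3 -> skip
r=53=110101 popcount=4 -> skip
r=54=110110 popcount=4 -> skip
r=55=110111 popcount=5 -> skip
r=56=111000 popcount=3 -> skip
r=57=111001 popcount=4 -> skip
r=58=111010 popcount=4 -> skip
r=59=111011 popcount=5 -> skip
r=60=111100 popcount=4 -> skip
r=61=111101 popcount=5 -> skip
r=62=111110 popcount=5 -> skip
r=63=111111 popcount=6 -> KEEP
r=64=1000000 popcount=1 -> skip
r=65=1000001 popcount=2 -> skip
r=66=1000010 popcount=2 -> skip
r=67=1000011 popcount=3 -> skip
r=68=1000100 popcount=2 -> skip
r=69=1000101 popcount=3 -> skip
r=70=1000110 popcount=3 -> skip
r=71=1000111 popcount=4 -> skip
r=72=1001000 popcount=2 -> skip
r=73=1001001 popcount=3 -> skip
r=74=1001010 popcount=3 -> skip
r=75=1001011 popcount=4 -> skip
r=76=1001100 popcount=3 -> skip
r=77=1001101 popcount=4 -> skip
r=78=1001110 popcount=4 -> skip
r=79=1001111 popcount=5 -> skip
r=80=1010000 popcount=2 -> skip
r=81=1010001 popcount=3 -> skip
r=82=1010010 popcount=3 -> skip
r=83=1010011 popcount=4 -> skip
r=84=1010100 popcount=3 -> skip
r=85=1010101 popcount=4 -> skip
r=86=1010110 popcount=4 -> skip
r=87=1010111 popcount=5 -> skip
r=88=1011000 popcount=3 -> skip
r=89=1011001 popcount=4 -> skip
r=90=1011010 popcount=4 -> skip
r=91=1011011 popcount=5 -> skip
r=92=1011100 popcount=4 -> skip
r=93=1011101 popcount=5 -> skip
r=94=1011110 popcount=5 -> skip
r=95=1011111 popcount=6 -> KEEP
r=96=1100000 popcount=2 -> skip
r=97=1100001 popcount=3 -> skip
r=98=1100010 popcount=3 -> skip
r=99=1100011 popcount=4 -> skip
r=100=1100100 popcount=3 -> skip
r=101=1100101 popcount=4 -> skip
r=102=1100110 popcount=4 -> skip
r=103=1100111 popcount=5 -> skip
r=104=1101000 popcount=3 -> skip
r=105=1101001 popcount=4 -> skip
r=106=1101010 popcount=4 -> skip
r=107=1101011 popcount=5 -> skip
r=108=1101100 popcount=4 -> skip
Kept rows: 63 95

Answer: 63 95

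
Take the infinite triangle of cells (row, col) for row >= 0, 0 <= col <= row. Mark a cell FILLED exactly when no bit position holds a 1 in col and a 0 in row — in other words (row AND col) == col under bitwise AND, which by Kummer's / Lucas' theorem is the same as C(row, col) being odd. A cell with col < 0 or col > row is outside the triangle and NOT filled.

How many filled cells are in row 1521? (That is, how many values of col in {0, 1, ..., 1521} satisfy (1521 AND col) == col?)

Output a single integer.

Answer: 128

Derivation:
1521 in binary = 10111110001
popcount(1521) = number of 1-bits in 10111110001 = 7
A col c satisfies (1521 AND c) == c iff every set bit of c is also set in 1521; each of the 7 set bits of 1521 can independently be on or off in c.
count = 2^7 = 128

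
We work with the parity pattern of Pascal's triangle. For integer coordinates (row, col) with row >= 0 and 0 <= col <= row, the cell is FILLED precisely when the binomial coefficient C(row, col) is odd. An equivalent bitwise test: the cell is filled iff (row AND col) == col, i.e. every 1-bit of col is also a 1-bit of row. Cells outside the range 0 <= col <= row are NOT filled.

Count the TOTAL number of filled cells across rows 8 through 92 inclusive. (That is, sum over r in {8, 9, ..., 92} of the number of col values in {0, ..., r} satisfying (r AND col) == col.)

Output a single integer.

Answer: 1060

Derivation:
r8=1000 pc1: +2 =2
r9=1001 pc2: +4 =6
r10=1010 pc2: +4 =10
r11=1011 pc3: +8 =18
r12=1100 pc2: +4 =22
r13=1101 pc3: +8 =30
r14=1110 pc3: +8 =38
r15=1111 pc4: +16 =54
r16=10000 pc1: +2 =56
r17=10001 pc2: +4 =60
r18=10010 pc2: +4 =64
r19=10011 pc3: +8 =72
r20=10100 pc2: +4 =76
r21=10101 pc3: +8 =84
r22=10110 pc3: +8 =92
r23=10111 pc4: +16 =108
r24=11000 pc2: +4 =112
r25=11001 pc3: +8 =120
r26=11010 pc3: +8 =128
r27=11011 pc4: +16 =144
r28=11100 pc3: +8 =152
r29=11101 pc4: +16 =168
r30=11110 pc4: +16 =184
r31=11111 pc5: +32 =216
r32=100000 pc1: +2 =218
r33=100001 pc2: +4 =222
r34=100010 pc2: +4 =226
r35=100011 pc3: +8 =234
r36=100100 pc2: +4 =238
r37=100101 pc3: +8 =246
r38=100110 pc3: +8 =254
r39=100111 pc4: +16 =270
r40=101000 pc2: +4 =274
r41=101001 pc3: +8 =282
r42=101010 pc3: +8 =290
r43=101011 pc4: +16 =306
r44=101100 pc3: +8 =314
r45=101101 pc4: +16 =330
r46=101110 pc4: +16 =346
r47=101111 pc5: +32 =378
r48=110000 pc2: +4 =382
r49=110001 pc3: +8 =390
r50=110010 pc3: +8 =398
r51=110011 pc4: +16 =414
r52=110100 pc3: +8 =422
r53=110101 pc4: +16 =438
r54=110110 pc4: +16 =454
r55=110111 pc5: +32 =486
r56=111000 pc3: +8 =494
r57=111001 pc4: +16 =510
r58=111010 pc4: +16 =526
r59=111011 pc5: +32 =558
r60=111100 pc4: +16 =574
r61=111101 pc5: +32 =606
r62=111110 pc5: +32 =638
r63=111111 pc6: +64 =702
r64=1000000 pc1: +2 =704
r65=1000001 pc2: +4 =708
r66=1000010 pc2: +4 =712
r67=1000011 pc3: +8 =720
r68=1000100 pc2: +4 =724
r69=1000101 pc3: +8 =732
r70=1000110 pc3: +8 =740
r71=1000111 pc4: +16 =756
r72=1001000 pc2: +4 =760
r73=1001001 pc3: +8 =768
r74=1001010 pc3: +8 =776
r75=1001011 pc4: +16 =792
r76=1001100 pc3: +8 =800
r77=1001101 pc4: +16 =816
r78=1001110 pc4: +16 =832
r79=1001111 pc5: +32 =864
r80=1010000 pc2: +4 =868
r81=1010001 pc3: +8 =876
r82=1010010 pc3: +8 =884
r83=1010011 pc4: +16 =900
r84=1010100 pc3: +8 =908
r85=1010101 pc4: +16 =924
r86=1010110 pc4: +16 =940
r87=1010111 pc5: +32 =972
r88=1011000 pc3: +8 =980
r89=1011001 pc4: +16 =996
r90=1011010 pc4: +16 =1012
r91=1011011 pc5: +32 =1044
r92=1011100 pc4: +16 =1060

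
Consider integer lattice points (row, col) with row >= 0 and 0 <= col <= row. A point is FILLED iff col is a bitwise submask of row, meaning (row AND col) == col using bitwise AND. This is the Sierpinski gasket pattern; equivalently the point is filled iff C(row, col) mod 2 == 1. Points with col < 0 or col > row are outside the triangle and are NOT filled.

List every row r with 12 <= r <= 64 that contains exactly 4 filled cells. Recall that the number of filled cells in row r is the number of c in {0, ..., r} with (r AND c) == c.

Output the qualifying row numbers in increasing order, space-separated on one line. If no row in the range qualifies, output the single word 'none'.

Row r has 2^popcount(r) filled cells, so we need popcount(r) = log2(4) = 2.
Scan r = 12..64 and keep those with exactly 2 one-bits:
r=12=1100 popcount=2 -> KEEP
r=13=1101 popcount=3 -> skip
r=14=1110 popcount=3 -> skip
r=15=1111 popcount=4 -> skip
r=16=10000 popcount=1 -> skip
r=17=10001 popcount=2 -> KEEP
r=18=10010 popcount=2 -> KEEP
r=19=10011 popcount=3 -> skip
r=20=10100 popcount=2 -> KEEP
r=21=10101 popcount=3 -> skip
r=22=10110 popcount=3 -> skip
r=23=10111 popcount=4 -> skip
r=24=11000 popcount=2 -> KEEP
r=25=11001 popcount=3 -> skip
r=26=11010 popcount=3 -> skip
r=27=11011 popcount=4 -> skip
r=28=11100 popcount=3 -> skip
r=29=11101 popcount=4 -> skip
r=30=11110 popcount=4 -> skip
r=31=11111 popcount=5 -> skip
r=32=100000 popcount=1 -> skip
r=33=100001 popcount=2 -> KEEP
r=34=100010 popcount=2 -> KEEP
r=35=100011 popcount=3 -> skip
r=36=100100 popcount=2 -> KEEP
r=37=100101 popcount=3 -> skip
r=38=100110 popcount=3 -> skip
r=39=100111 popcount=4 -> skip
r=40=101000 popcount=2 -> KEEP
r=41=101001 popcount=3 -> skip
r=42=101010 popcount=3 -> skip
r=43=101011 popcount=4 -> skip
r=44=101100 popcount=3 -> skip
r=45=101101 popcount=4 -> skip
r=46=101110 popcount=4 -> skip
r=47=101111 popcount=5 -> skip
r=48=110000 popcount=2 -> KEEP
r=49=110001 popcount=3 -> skip
r=50=110010 popcount=3 -> skip
r=51=110011 popcount=4 -> skip
r=52=110100 popcount=3 -> skip
r=53=110101 popcount=4 -> skip
r=54=110110 popcount=4 -> skip
r=55=110111 popcount=5 -> skip
r=56=111000 popcount=3 -> skip
r=57=111001 popcount=4 -> skip
r=58=111010 popcount=4 -> skip
r=59=111011 popcount=5 -> skip
r=60=111100 popcount=4 -> skip
r=61=111101 popcount=5 -> skip
r=62=111110 popcount=5 -> skip
r=63=111111 popcount=6 -> skip
r=64=1000000 popcount=1 -> skip
Kept rows: 12 17 18 20 24 33 34 36 40 48

Answer: 12 17 18 20 24 33 34 36 40 48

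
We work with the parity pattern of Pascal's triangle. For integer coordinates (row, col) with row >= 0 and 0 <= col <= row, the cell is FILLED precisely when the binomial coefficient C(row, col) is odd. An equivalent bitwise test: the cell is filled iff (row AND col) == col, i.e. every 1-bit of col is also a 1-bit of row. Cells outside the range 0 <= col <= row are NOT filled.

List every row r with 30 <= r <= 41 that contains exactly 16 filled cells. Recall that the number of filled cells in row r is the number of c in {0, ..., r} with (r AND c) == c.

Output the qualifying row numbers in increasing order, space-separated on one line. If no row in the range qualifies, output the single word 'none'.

Answer: 30 39

Derivation:
Row r has 2^popcount(r) filled cells, so we need popcount(r) = log2(16) = 4.
Scan r = 30..41 and keep those with exactly 4 one-bits:
r=30=11110 popcount=4 -> KEEP
r=31=11111 popcount=5 -> skip
r=32=100000 popcount=1 -> skip
r=33=100001 popcount=2 -> skip
r=34=100010 popcount=2 -> skip
r=35=100011 popcount=3 -> skip
r=36=100100 popcount=2 -> skip
r=37=100101 popcount=3 -> skip
r=38=100110 popcount=3 -> skip
r=39=100111 popcount=4 -> KEEP
r=40=101000 popcount=2 -> skip
r=41=101001 popcount=3 -> skip
Kept rows: 30 39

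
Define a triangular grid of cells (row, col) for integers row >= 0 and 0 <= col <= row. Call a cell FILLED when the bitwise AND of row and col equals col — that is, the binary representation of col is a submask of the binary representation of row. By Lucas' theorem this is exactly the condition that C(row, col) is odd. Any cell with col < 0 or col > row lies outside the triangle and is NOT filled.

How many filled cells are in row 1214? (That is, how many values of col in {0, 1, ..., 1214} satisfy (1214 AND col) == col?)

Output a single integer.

Answer: 128

Derivation:
1214 in binary = 10010111110
popcount(1214) = number of 1-bits in 10010111110 = 7
A col c satisfies (1214 AND c) == c iff every set bit of c is also set in 1214; each of the 7 set bits of 1214 can independently be on or off in c.
count = 2^7 = 128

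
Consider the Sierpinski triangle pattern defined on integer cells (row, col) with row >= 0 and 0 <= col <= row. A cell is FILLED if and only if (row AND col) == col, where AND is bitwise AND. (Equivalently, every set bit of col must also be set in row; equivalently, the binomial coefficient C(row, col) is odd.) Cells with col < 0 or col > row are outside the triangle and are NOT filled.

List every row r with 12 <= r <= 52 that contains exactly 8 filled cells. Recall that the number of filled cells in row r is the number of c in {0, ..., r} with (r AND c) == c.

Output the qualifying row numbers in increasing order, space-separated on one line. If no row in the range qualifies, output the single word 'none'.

Answer: 13 14 19 21 22 25 26 28 35 37 38 41 42 44 49 50 52

Derivation:
Row r has 2^popcount(r) filled cells, so we need popcount(r) = log2(8) = 3.
Scan r = 12..52 and keep those with exactly 3 one-bits:
r=12=1100 popcount=2 -> skip
r=13=1101 popcount=3 -> KEEP
r=14=1110 popcount=3 -> KEEP
r=15=1111 popcount=4 -> skip
r=16=10000 popcount=1 -> skip
r=17=10001 popcount=2 -> skip
r=18=10010 popcount=2 -> skip
r=19=10011 popcount=3 -> KEEP
r=20=10100 popcount=2 -> skip
r=21=10101 popcount=3 -> KEEP
r=22=10110 popcount=3 -> KEEP
r=23=10111 popcount=4 -> skip
r=24=11000 popcount=2 -> skip
r=25=11001 popcount=3 -> KEEP
r=26=11010 popcount=3 -> KEEP
r=27=11011 popcount=4 -> skip
r=28=11100 popcount=3 -> KEEP
r=29=11101 popcount=4 -> skip
r=30=11110 popcount=4 -> skip
r=31=11111 popcount=5 -> skip
r=32=100000 popcount=1 -> skip
r=33=100001 popcount=2 -> skip
r=34=100010 popcount=2 -> skip
r=35=100011 popcount=3 -> KEEP
r=36=100100 popcount=2 -> skip
r=37=100101 popcount=3 -> KEEP
r=38=100110 popcount=3 -> KEEP
r=39=100111 popcount=4 -> skip
r=40=101000 popcount=2 -> skip
r=41=101001 popcount=3 -> KEEP
r=42=101010 popcount=3 -> KEEP
r=43=101011 popcount=4 -> skip
r=44=101100 popcount=3 -> KEEP
r=45=101101 popcount=4 -> skip
r=46=101110 popcount=4 -> skip
r=47=101111 popcount=5 -> skip
r=48=110000 popcount=2 -> skip
r=49=110001 popcount=3 -> KEEP
r=50=110010 popcount=3 -> KEEP
r=51=110011 popcount=4 -> skip
r=52=110100 popcount=3 -> KEEP
Kept rows: 13 14 19 21 22 25 26 28 35 37 38 41 42 44 49 50 52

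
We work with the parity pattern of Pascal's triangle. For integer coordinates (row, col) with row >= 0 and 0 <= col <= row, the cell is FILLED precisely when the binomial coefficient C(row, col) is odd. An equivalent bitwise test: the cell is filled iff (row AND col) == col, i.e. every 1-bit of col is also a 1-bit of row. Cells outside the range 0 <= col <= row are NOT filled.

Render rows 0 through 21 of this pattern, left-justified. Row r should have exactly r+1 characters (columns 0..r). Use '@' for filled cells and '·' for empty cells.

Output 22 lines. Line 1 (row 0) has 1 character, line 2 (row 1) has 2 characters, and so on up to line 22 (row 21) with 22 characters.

r0=0: @
r1=1: @@
r2=10: @·@
r3=11: @@@@
r4=100: @···@
r5=101: @@··@@
r6=110: @·@·@·@
r7=111: @@@@@@@@
r8=1000: @·······@
r9=1001: @@······@@
r10=1010: @·@·····@·@
r11=1011: @@@@····@@@@
r12=1100: @···@···@···@
r13=1101: @@··@@··@@··@@
r14=1110: @·@·@·@·@·@·@·@
r15=1111: @@@@@@@@@@@@@@@@
r16=10000: @···············@
r17=10001: @@··············@@
r18=10010: @·@·············@·@
r19=10011: @@@@············@@@@
r20=10100: @···@···········@···@
r21=10101: @@··@@··········@@··@@

Answer: @
@@
@·@
@@@@
@···@
@@··@@
@·@·@·@
@@@@@@@@
@·······@
@@······@@
@·@·····@·@
@@@@····@@@@
@···@···@···@
@@··@@··@@··@@
@·@·@·@·@·@·@·@
@@@@@@@@@@@@@@@@
@···············@
@@··············@@
@·@·············@·@
@@@@············@@@@
@···@···········@···@
@@··@@··········@@··@@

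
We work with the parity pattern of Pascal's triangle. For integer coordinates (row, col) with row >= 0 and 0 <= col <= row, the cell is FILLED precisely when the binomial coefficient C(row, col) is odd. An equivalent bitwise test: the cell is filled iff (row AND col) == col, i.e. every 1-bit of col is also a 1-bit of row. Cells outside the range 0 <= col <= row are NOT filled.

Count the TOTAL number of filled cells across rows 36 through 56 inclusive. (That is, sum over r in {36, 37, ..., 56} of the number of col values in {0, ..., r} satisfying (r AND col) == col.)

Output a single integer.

Answer: 260

Derivation:
r36=100100 pc2: +4 =4
r37=100101 pc3: +8 =12
r38=100110 pc3: +8 =20
r39=100111 pc4: +16 =36
r40=101000 pc2: +4 =40
r41=101001 pc3: +8 =48
r42=101010 pc3: +8 =56
r43=101011 pc4: +16 =72
r44=101100 pc3: +8 =80
r45=101101 pc4: +16 =96
r46=101110 pc4: +16 =112
r47=101111 pc5: +32 =144
r48=110000 pc2: +4 =148
r49=110001 pc3: +8 =156
r50=110010 pc3: +8 =164
r51=110011 pc4: +16 =180
r52=110100 pc3: +8 =188
r53=110101 pc4: +16 =204
r54=110110 pc4: +16 =220
r55=110111 pc5: +32 =252
r56=111000 pc3: +8 =260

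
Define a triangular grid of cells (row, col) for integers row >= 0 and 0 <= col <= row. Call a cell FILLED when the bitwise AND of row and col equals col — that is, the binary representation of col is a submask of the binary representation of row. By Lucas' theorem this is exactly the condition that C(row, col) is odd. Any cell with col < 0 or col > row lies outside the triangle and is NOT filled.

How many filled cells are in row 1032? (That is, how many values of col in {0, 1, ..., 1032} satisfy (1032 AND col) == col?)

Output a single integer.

Answer: 4

Derivation:
1032 in binary = 10000001000
popcount(1032) = number of 1-bits in 10000001000 = 2
A col c satisfies (1032 AND c) == c iff every set bit of c is also set in 1032; each of the 2 set bits of 1032 can independently be on or off in c.
count = 2^2 = 4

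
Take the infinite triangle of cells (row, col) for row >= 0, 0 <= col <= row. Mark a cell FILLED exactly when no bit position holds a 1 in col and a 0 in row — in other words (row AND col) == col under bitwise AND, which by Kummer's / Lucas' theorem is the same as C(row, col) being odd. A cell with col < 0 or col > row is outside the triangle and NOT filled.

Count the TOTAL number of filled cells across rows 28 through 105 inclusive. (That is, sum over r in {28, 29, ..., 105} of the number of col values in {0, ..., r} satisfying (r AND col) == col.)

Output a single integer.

r28=11100 pc3: +8 =8
r29=11101 pc4: +16 =24
r30=11110 pc4: +16 =40
r31=11111 pc5: +32 =72
r32=100000 pc1: +2 =74
r33=100001 pc2: +4 =78
r34=100010 pc2: +4 =82
r35=100011 pc3: +8 =90
r36=100100 pc2: +4 =94
r37=100101 pc3: +8 =102
r38=100110 pc3: +8 =110
r39=100111 pc4: +16 =126
r40=101000 pc2: +4 =130
r41=101001 pc3: +8 =138
r42=101010 pc3: +8 =146
r43=101011 pc4: +16 =162
r44=101100 pc3: +8 =170
r45=101101 pc4: +16 =186
r46=101110 pc4: +16 =202
r47=101111 pc5: +32 =234
r48=110000 pc2: +4 =238
r49=110001 pc3: +8 =246
r50=110010 pc3: +8 =254
r51=110011 pc4: +16 =270
r52=110100 pc3: +8 =278
r53=110101 pc4: +16 =294
r54=110110 pc4: +16 =310
r55=110111 pc5: +32 =342
r56=111000 pc3: +8 =350
r57=111001 pc4: +16 =366
r58=111010 pc4: +16 =382
r59=111011 pc5: +32 =414
r60=111100 pc4: +16 =430
r61=111101 pc5: +32 =462
r62=111110 pc5: +32 =494
r63=111111 pc6: +64 =558
r64=1000000 pc1: +2 =560
r65=1000001 pc2: +4 =564
r66=1000010 pc2: +4 =568
r67=1000011 pc3: +8 =576
r68=1000100 pc2: +4 =580
r69=1000101 pc3: +8 =588
r70=1000110 pc3: +8 =596
r71=1000111 pc4: +16 =612
r72=1001000 pc2: +4 =616
r73=1001001 pc3: +8 =624
r74=1001010 pc3: +8 =632
r75=1001011 pc4: +16 =648
r76=1001100 pc3: +8 =656
r77=1001101 pc4: +16 =672
r78=1001110 pc4: +16 =688
r79=1001111 pc5: +32 =720
r80=1010000 pc2: +4 =724
r81=1010001 pc3: +8 =732
r82=1010010 pc3: +8 =740
r83=1010011 pc4: +16 =756
r84=1010100 pc3: +8 =764
r85=1010101 pc4: +16 =780
r86=1010110 pc4: +16 =796
r87=1010111 pc5: +32 =828
r88=1011000 pc3: +8 =836
r89=1011001 pc4: +16 =852
r90=1011010 pc4: +16 =868
r91=1011011 pc5: +32 =900
r92=1011100 pc4: +16 =916
r93=1011101 pc5: +32 =948
r94=1011110 pc5: +32 =980
r95=1011111 pc6: +64 =1044
r96=1100000 pc2: +4 =1048
r97=1100001 pc3: +8 =1056
r98=1100010 pc3: +8 =1064
r99=1100011 pc4: +16 =1080
r100=1100100 pc3: +8 =1088
r101=1100101 pc4: +16 =1104
r102=1100110 pc4: +16 =1120
r103=1100111 pc5: +32 =1152
r104=1101000 pc3: +8 =1160
r105=1101001 pc4: +16 =1176

Answer: 1176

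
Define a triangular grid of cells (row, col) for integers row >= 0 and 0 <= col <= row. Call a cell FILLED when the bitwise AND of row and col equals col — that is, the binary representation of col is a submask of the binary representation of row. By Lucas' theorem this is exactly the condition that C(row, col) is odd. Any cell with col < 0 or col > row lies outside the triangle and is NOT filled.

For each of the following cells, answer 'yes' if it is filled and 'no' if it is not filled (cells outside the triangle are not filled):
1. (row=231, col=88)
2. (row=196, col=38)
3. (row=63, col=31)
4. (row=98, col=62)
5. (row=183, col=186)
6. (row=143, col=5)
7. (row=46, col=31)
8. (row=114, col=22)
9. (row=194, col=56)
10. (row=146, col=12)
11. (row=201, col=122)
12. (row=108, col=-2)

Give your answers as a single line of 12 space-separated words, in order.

Answer: no no yes no no yes no no no no no no

Derivation:
(231,88): row=0b11100111, col=0b1011000, row AND col = 0b1000000 = 64; 64 != 88 -> empty
(196,38): row=0b11000100, col=0b100110, row AND col = 0b100 = 4; 4 != 38 -> empty
(63,31): row=0b111111, col=0b11111, row AND col = 0b11111 = 31; 31 == 31 -> filled
(98,62): row=0b1100010, col=0b111110, row AND col = 0b100010 = 34; 34 != 62 -> empty
(183,186): col outside [0, 183] -> not filled
(143,5): row=0b10001111, col=0b101, row AND col = 0b101 = 5; 5 == 5 -> filled
(46,31): row=0b101110, col=0b11111, row AND col = 0b1110 = 14; 14 != 31 -> empty
(114,22): row=0b1110010, col=0b10110, row AND col = 0b10010 = 18; 18 != 22 -> empty
(194,56): row=0b11000010, col=0b111000, row AND col = 0b0 = 0; 0 != 56 -> empty
(146,12): row=0b10010010, col=0b1100, row AND col = 0b0 = 0; 0 != 12 -> empty
(201,122): row=0b11001001, col=0b1111010, row AND col = 0b1001000 = 72; 72 != 122 -> empty
(108,-2): col outside [0, 108] -> not filled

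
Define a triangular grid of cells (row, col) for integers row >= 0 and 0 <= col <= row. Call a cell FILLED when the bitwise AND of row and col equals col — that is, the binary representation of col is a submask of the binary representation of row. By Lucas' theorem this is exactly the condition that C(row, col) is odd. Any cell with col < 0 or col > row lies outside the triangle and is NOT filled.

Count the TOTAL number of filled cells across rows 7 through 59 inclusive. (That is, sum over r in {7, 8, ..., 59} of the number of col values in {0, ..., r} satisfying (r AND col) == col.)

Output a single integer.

r7=111 pc3: +8 =8
r8=1000 pc1: +2 =10
r9=1001 pc2: +4 =14
r10=1010 pc2: +4 =18
r11=1011 pc3: +8 =26
r12=1100 pc2: +4 =30
r13=1101 pc3: +8 =38
r14=1110 pc3: +8 =46
r15=1111 pc4: +16 =62
r16=10000 pc1: +2 =64
r17=10001 pc2: +4 =68
r18=10010 pc2: +4 =72
r19=10011 pc3: +8 =80
r20=10100 pc2: +4 =84
r21=10101 pc3: +8 =92
r22=10110 pc3: +8 =100
r23=10111 pc4: +16 =116
r24=11000 pc2: +4 =120
r25=11001 pc3: +8 =128
r26=11010 pc3: +8 =136
r27=11011 pc4: +16 =152
r28=11100 pc3: +8 =160
r29=11101 pc4: +16 =176
r30=11110 pc4: +16 =192
r31=11111 pc5: +32 =224
r32=100000 pc1: +2 =226
r33=100001 pc2: +4 =230
r34=100010 pc2: +4 =234
r35=100011 pc3: +8 =242
r36=100100 pc2: +4 =246
r37=100101 pc3: +8 =254
r38=100110 pc3: +8 =262
r39=100111 pc4: +16 =278
r40=101000 pc2: +4 =282
r41=101001 pc3: +8 =290
r42=101010 pc3: +8 =298
r43=101011 pc4: +16 =314
r44=101100 pc3: +8 =322
r45=101101 pc4: +16 =338
r46=101110 pc4: +16 =354
r47=101111 pc5: +32 =386
r48=110000 pc2: +4 =390
r49=110001 pc3: +8 =398
r50=110010 pc3: +8 =406
r51=110011 pc4: +16 =422
r52=110100 pc3: +8 =430
r53=110101 pc4: +16 =446
r54=110110 pc4: +16 =462
r55=110111 pc5: +32 =494
r56=111000 pc3: +8 =502
r57=111001 pc4: +16 =518
r58=111010 pc4: +16 =534
r59=111011 pc5: +32 =566

Answer: 566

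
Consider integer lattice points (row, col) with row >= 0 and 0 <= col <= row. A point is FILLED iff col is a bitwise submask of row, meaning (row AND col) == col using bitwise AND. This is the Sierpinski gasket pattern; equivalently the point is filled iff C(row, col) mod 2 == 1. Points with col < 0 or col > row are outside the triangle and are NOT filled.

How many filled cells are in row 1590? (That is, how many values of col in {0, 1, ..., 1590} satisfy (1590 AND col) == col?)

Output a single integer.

1590 in binary = 11000110110
popcount(1590) = number of 1-bits in 11000110110 = 6
A col c satisfies (1590 AND c) == c iff every set bit of c is also set in 1590; each of the 6 set bits of 1590 can independently be on or off in c.
count = 2^6 = 64

Answer: 64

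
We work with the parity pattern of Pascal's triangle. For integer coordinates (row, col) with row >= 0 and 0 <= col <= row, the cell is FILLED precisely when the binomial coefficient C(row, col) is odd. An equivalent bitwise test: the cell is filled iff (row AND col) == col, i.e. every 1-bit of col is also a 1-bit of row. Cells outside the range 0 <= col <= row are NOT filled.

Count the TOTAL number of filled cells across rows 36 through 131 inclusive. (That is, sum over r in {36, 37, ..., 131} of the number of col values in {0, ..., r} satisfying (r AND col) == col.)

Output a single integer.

Answer: 1944

Derivation:
r36=100100 pc2: +4 =4
r37=100101 pc3: +8 =12
r38=100110 pc3: +8 =20
r39=100111 pc4: +16 =36
r40=101000 pc2: +4 =40
r41=101001 pc3: +8 =48
r42=101010 pc3: +8 =56
r43=101011 pc4: +16 =72
r44=101100 pc3: +8 =80
r45=101101 pc4: +16 =96
r46=101110 pc4: +16 =112
r47=101111 pc5: +32 =144
r48=110000 pc2: +4 =148
r49=110001 pc3: +8 =156
r50=110010 pc3: +8 =164
r51=110011 pc4: +16 =180
r52=110100 pc3: +8 =188
r53=110101 pc4: +16 =204
r54=110110 pc4: +16 =220
r55=110111 pc5: +32 =252
r56=111000 pc3: +8 =260
r57=111001 pc4: +16 =276
r58=111010 pc4: +16 =292
r59=111011 pc5: +32 =324
r60=111100 pc4: +16 =340
r61=111101 pc5: +32 =372
r62=111110 pc5: +32 =404
r63=111111 pc6: +64 =468
r64=1000000 pc1: +2 =470
r65=1000001 pc2: +4 =474
r66=1000010 pc2: +4 =478
r67=1000011 pc3: +8 =486
r68=1000100 pc2: +4 =490
r69=1000101 pc3: +8 =498
r70=1000110 pc3: +8 =506
r71=1000111 pc4: +16 =522
r72=1001000 pc2: +4 =526
r73=1001001 pc3: +8 =534
r74=1001010 pc3: +8 =542
r75=1001011 pc4: +16 =558
r76=1001100 pc3: +8 =566
r77=1001101 pc4: +16 =582
r78=1001110 pc4: +16 =598
r79=1001111 pc5: +32 =630
r80=1010000 pc2: +4 =634
r81=1010001 pc3: +8 =642
r82=1010010 pc3: +8 =650
r83=1010011 pc4: +16 =666
r84=1010100 pc3: +8 =674
r85=1010101 pc4: +16 =690
r86=1010110 pc4: +16 =706
r87=1010111 pc5: +32 =738
r88=1011000 pc3: +8 =746
r89=1011001 pc4: +16 =762
r90=1011010 pc4: +16 =778
r91=1011011 pc5: +32 =810
r92=1011100 pc4: +16 =826
r93=1011101 pc5: +32 =858
r94=1011110 pc5: +32 =890
r95=1011111 pc6: +64 =954
r96=1100000 pc2: +4 =958
r97=1100001 pc3: +8 =966
r98=1100010 pc3: +8 =974
r99=1100011 pc4: +16 =990
r100=1100100 pc3: +8 =998
r101=1100101 pc4: +16 =1014
r102=1100110 pc4: +16 =1030
r103=1100111 pc5: +32 =1062
r104=1101000 pc3: +8 =1070
r105=1101001 pc4: +16 =1086
r106=1101010 pc4: +16 =1102
r107=1101011 pc5: +32 =1134
r108=1101100 pc4: +16 =1150
r109=1101101 pc5: +32 =1182
r110=1101110 pc5: +32 =1214
r111=1101111 pc6: +64 =1278
r112=1110000 pc3: +8 =1286
r113=1110001 pc4: +16 =1302
r114=1110010 pc4: +16 =1318
r115=1110011 pc5: +32 =1350
r116=1110100 pc4: +16 =1366
r117=1110101 pc5: +32 =1398
r118=1110110 pc5: +32 =1430
r119=1110111 pc6: +64 =1494
r120=1111000 pc4: +16 =1510
r121=1111001 pc5: +32 =1542
r122=1111010 pc5: +32 =1574
r123=1111011 pc6: +64 =1638
r124=1111100 pc5: +32 =1670
r125=1111101 pc6: +64 =1734
r126=1111110 pc6: +64 =1798
r127=1111111 pc7: +128 =1926
r128=10000000 pc1: +2 =1928
r129=10000001 pc2: +4 =1932
r130=10000010 pc2: +4 =1936
r131=10000011 pc3: +8 =1944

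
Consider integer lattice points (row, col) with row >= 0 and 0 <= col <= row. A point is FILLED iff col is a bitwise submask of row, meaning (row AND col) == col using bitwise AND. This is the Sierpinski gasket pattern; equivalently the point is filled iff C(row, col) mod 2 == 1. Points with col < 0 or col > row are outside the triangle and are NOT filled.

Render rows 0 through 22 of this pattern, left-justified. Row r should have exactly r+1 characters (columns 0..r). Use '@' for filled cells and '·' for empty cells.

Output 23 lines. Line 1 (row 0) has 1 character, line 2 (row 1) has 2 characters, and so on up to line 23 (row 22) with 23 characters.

Answer: @
@@
@·@
@@@@
@···@
@@··@@
@·@·@·@
@@@@@@@@
@·······@
@@······@@
@·@·····@·@
@@@@····@@@@
@···@···@···@
@@··@@··@@··@@
@·@·@·@·@·@·@·@
@@@@@@@@@@@@@@@@
@···············@
@@··············@@
@·@·············@·@
@@@@············@@@@
@···@···········@···@
@@··@@··········@@··@@
@·@·@·@·········@·@·@·@

Derivation:
r0=0: @
r1=1: @@
r2=10: @·@
r3=11: @@@@
r4=100: @···@
r5=101: @@··@@
r6=110: @·@·@·@
r7=111: @@@@@@@@
r8=1000: @·······@
r9=1001: @@······@@
r10=1010: @·@·····@·@
r11=1011: @@@@····@@@@
r12=1100: @···@···@···@
r13=1101: @@··@@··@@··@@
r14=1110: @·@·@·@·@·@·@·@
r15=1111: @@@@@@@@@@@@@@@@
r16=10000: @···············@
r17=10001: @@··············@@
r18=10010: @·@·············@·@
r19=10011: @@@@············@@@@
r20=10100: @···@···········@···@
r21=10101: @@··@@··········@@··@@
r22=10110: @·@·@·@·········@·@·@·@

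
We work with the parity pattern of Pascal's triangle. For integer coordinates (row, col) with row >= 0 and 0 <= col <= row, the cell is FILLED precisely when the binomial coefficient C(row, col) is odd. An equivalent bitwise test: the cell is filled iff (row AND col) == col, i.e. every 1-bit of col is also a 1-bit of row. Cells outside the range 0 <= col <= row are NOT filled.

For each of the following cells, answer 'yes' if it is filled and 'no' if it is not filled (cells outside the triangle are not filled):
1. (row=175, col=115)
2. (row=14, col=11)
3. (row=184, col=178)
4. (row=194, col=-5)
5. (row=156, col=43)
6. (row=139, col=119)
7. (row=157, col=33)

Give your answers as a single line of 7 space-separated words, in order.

(175,115): row=0b10101111, col=0b1110011, row AND col = 0b100011 = 35; 35 != 115 -> empty
(14,11): row=0b1110, col=0b1011, row AND col = 0b1010 = 10; 10 != 11 -> empty
(184,178): row=0b10111000, col=0b10110010, row AND col = 0b10110000 = 176; 176 != 178 -> empty
(194,-5): col outside [0, 194] -> not filled
(156,43): row=0b10011100, col=0b101011, row AND col = 0b1000 = 8; 8 != 43 -> empty
(139,119): row=0b10001011, col=0b1110111, row AND col = 0b11 = 3; 3 != 119 -> empty
(157,33): row=0b10011101, col=0b100001, row AND col = 0b1 = 1; 1 != 33 -> empty

Answer: no no no no no no no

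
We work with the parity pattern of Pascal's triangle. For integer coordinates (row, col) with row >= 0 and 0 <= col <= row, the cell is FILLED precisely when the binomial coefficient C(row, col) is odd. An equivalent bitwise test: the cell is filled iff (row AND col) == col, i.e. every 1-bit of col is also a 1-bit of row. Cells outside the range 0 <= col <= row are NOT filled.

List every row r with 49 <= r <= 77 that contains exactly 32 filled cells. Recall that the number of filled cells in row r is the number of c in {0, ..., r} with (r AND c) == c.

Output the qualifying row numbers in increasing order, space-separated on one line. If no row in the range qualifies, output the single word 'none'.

Answer: 55 59 61 62

Derivation:
Row r has 2^popcount(r) filled cells, so we need popcount(r) = log2(32) = 5.
Scan r = 49..77 and keep those with exactly 5 one-bits:
r=49=110001 popcount=3 -> skip
r=50=110010 popcount=3 -> skip
r=51=110011 popcount=4 -> skip
r=52=110100 popcount=3 -> skip
r=53=110101 popcount=4 -> skip
r=54=110110 popcount=4 -> skip
r=55=110111 popcount=5 -> KEEP
r=56=111000 popcount=3 -> skip
r=57=111001 popcount=4 -> skip
r=58=111010 popcount=4 -> skip
r=59=111011 popcount=5 -> KEEP
r=60=111100 popcount=4 -> skip
r=61=111101 popcount=5 -> KEEP
r=62=111110 popcount=5 -> KEEP
r=63=111111 popcount=6 -> skip
r=64=1000000 popcount=1 -> skip
r=65=1000001 popcount=2 -> skip
r=66=1000010 popcount=2 -> skip
r=67=1000011 popcount=3 -> skip
r=68=1000100 popcount=2 -> skip
r=69=1000101 popcount=3 -> skip
r=70=1000110 popcount=3 -> skip
r=71=1000111 popcount=4 -> skip
r=72=1001000 popcount=2 -> skip
r=73=1001001 popcount=3 -> skip
r=74=1001010 popcount=3 -> skip
r=75=1001011 popcount=4 -> skip
r=76=1001100 popcount=3 -> skip
r=77=1001101 popcount=4 -> skip
Kept rows: 55 59 61 62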